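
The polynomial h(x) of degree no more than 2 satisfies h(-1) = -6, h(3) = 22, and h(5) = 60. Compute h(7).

114

Write h(x) = ax^2 + bx + c. Substituting each data point gives a linear system:
  a - b + c = -6
  9a + 3b + c = 22
  25a + 5b + c = 60
Solving the system yields a = 2, b = 3, c = -5.
So h(x) = 2x² + 3x - 5.
Then h(7) = 114.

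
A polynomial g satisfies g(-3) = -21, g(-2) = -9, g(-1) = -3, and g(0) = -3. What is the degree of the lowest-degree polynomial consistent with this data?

2

Forward differences of the values at t = -3, -2, -1, 0:
  g  : -21  -9  -3  -3
  Δ  : 12  6  0
  Δ^2: -6  -6
  Δ^3: 0
The second differences are constant (-6) and nonzero, while all higher differences vanish, so the minimal degree is 2.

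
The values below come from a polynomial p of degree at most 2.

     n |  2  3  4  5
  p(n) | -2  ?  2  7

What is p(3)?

The 3 known points determine the degree-2 polynomial uniquely.
Write p(n) = an^2 + bn + c. Substituting each data point gives a linear system:
  4a + 2b + c = -2
  16a + 4b + c = 2
  25a + 5b + c = 7
Solving the system yields a = 1, b = -4, c = 2.
So p(n) = n² - 4n + 2.
Then p(3) = -1.

-1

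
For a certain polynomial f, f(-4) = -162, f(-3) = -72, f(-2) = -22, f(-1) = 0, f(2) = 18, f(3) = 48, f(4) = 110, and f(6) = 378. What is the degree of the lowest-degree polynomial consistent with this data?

Divided differences on the nodes -4, -3, -2, -1, 2, 3, 4, 6:
  order 0: -162  -72  -22  0  18  48  110  378
  order 1: 90  50  22  6  30  62  134
  order 2: -20  -14  -4  6  16  24
  order 3: 2  2  2  2  2
  order 4: 0  0  0  0
  order 5: 0  0  0
  order 6: 0  0
  order 7: 0
The order-3 divided differences are all 2 (nonzero) and every higher order vanishes, so the data lies on a polynomial of degree exactly 3.

3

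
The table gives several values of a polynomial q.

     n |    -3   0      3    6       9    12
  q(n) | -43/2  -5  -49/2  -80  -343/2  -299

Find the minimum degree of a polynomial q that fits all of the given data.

Forward differences of the values at n = -3, 0, 3, 6, 9, 12:
  q  : -43/2  -5  -49/2  -80  -343/2  -299
  Δ  : 33/2  -39/2  -111/2  -183/2  -255/2
  Δ^2: -36  -36  -36  -36
  Δ^3: 0  0  0
  Δ^4: 0  0
  Δ^5: 0
The second differences are constant (-36) and nonzero, while all higher differences vanish, so the minimal degree is 2.

2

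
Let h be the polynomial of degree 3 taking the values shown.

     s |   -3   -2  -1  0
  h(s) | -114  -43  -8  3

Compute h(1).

2

Write h(s) = as^3 + bs^2 + cs + d. Substituting each data point gives a linear system:
  -27a + 9b - 3c + d = -114
  -8a + 4b - 2c + d = -43
  -a + b - c + d = -8
  d = 3
Solving the system yields a = 2, b = -6, c = 3, d = 3.
So h(s) = 2s^3 - 6s^2 + 3s + 3.
Then h(1) = 2.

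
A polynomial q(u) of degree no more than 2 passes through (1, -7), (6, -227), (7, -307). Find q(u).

Write q(u) = au^2 + bu + c. Substituting each data point gives a linear system:
  a + b + c = -7
  36a + 6b + c = -227
  49a + 7b + c = -307
Solving the system yields a = -6, b = -2, c = 1.
So q(u) = -6u^2 - 2u + 1.
Check: q(7) = -307. ✓

q(u) = -6u^2 - 2u + 1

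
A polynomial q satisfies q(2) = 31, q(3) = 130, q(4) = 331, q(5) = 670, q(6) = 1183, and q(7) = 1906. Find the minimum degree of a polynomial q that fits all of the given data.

3

Forward differences of the values at t = 2, 3, 4, 5, 6, 7:
  q  : 31  130  331  670  1183  1906
  Δ  : 99  201  339  513  723
  Δ^2: 102  138  174  210
  Δ^3: 36  36  36
  Δ^4: 0  0
  Δ^5: 0
The third differences are constant (36) and nonzero, while all higher differences vanish, so the minimal degree is 3.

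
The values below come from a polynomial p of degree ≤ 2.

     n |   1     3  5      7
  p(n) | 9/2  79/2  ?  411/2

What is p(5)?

213/2

The 3 known points determine the degree-2 polynomial uniquely.
Write p(n) = an^2 + bn + c. Substituting each data point gives a linear system:
  a + b + c = 9/2
  9a + 3b + c = 79/2
  49a + 7b + c = 411/2
Solving the system yields a = 4, b = 3/2, c = -1.
So p(n) = 4n^2 + (3/2)n - 1.
Then p(5) = 213/2.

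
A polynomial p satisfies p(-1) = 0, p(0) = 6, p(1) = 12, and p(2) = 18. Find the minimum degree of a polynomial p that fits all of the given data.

Forward differences of the values at x = -1, 0, 1, 2:
  p  : 0  6  12  18
  Δ  : 6  6  6
  Δ^2: 0  0
  Δ^3: 0
The first differences are constant (6) and nonzero, while all higher differences vanish, so the minimal degree is 1.

1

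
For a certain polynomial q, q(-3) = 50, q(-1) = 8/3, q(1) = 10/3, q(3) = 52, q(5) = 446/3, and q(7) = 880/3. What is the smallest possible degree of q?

Forward differences of the values at x = -3, -1, 1, 3, 5, 7:
  q  : 50  8/3  10/3  52  446/3  880/3
  Δ  : -142/3  2/3  146/3  290/3  434/3
  Δ^2: 48  48  48  48
  Δ^3: 0  0  0
  Δ^4: 0  0
  Δ^5: 0
The second differences are constant (48) and nonzero, while all higher differences vanish, so the minimal degree is 2.

2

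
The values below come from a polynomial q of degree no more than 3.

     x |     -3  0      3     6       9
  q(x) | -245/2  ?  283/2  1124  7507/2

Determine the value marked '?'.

-4

On equispaced nodes a degree-3 polynomial has vanishing fourth forward difference, so
  q(-3) - 4·q(0) + 6·q(3) - 4·q(6) + q(9) = 0.
Substituting the known values and solving for q(0):
  -4·q(0) = 16
  q(0) = -4.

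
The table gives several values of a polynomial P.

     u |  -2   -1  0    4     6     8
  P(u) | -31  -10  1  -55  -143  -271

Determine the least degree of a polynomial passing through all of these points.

Divided differences on the nodes -2, -1, 0, 4, 6, 8:
  order 0: -31  -10  1  -55  -143  -271
  order 1: 21  11  -14  -44  -64
  order 2: -5  -5  -5  -5
  order 3: 0  0  0
  order 4: 0  0
  order 5: 0
The order-2 divided differences are all -5 (nonzero) and every higher order vanishes, so the data lies on a polynomial of degree exactly 2.

2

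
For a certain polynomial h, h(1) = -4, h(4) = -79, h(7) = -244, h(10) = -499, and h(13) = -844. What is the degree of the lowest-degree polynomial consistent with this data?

Forward differences of the values at n = 1, 4, 7, 10, 13:
  h  : -4  -79  -244  -499  -844
  Δ  : -75  -165  -255  -345
  Δ^2: -90  -90  -90
  Δ^3: 0  0
  Δ^4: 0
The second differences are constant (-90) and nonzero, while all higher differences vanish, so the minimal degree is 2.

2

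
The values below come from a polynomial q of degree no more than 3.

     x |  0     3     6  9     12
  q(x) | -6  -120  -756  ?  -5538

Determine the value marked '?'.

The 4 known points determine the degree-3 polynomial uniquely.
Write q(x) = ax^3 + bx^2 + cx + d. Substituting each data point gives a linear system:
  d = -6
  27a + 9b + 3c + d = -120
  216a + 36b + 6c + d = -756
  1728a + 144b + 12c + d = -5538
Solving the system yields a = -3, b = -2, c = -5, d = -6.
So q(x) = -3x^3 - 2x^2 - 5x - 6.
Then q(9) = -2400.

-2400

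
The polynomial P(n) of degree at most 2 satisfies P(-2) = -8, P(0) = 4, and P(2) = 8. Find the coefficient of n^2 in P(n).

-1

Write P(n) = an^2 + bn + c. Substituting each data point gives a linear system:
  4a - 2b + c = -8
  c = 4
  4a + 2b + c = 8
Solving the system yields a = -1, b = 4, c = 4.
So P(n) = -n^2 + 4n + 4.
The leading coefficient is -1.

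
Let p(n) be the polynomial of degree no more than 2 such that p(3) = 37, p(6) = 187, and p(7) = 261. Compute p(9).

Write p(n) = an^2 + bn + c. Substituting each data point gives a linear system:
  9a + 3b + c = 37
  36a + 6b + c = 187
  49a + 7b + c = 261
Solving the system yields a = 6, b = -4, c = -5.
So p(n) = 6n^2 - 4n - 5.
Then p(9) = 445.

445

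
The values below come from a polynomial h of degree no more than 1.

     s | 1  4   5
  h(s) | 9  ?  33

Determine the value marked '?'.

27

The 2 known points determine the degree-1 polynomial uniquely.
Write h(s) = as + b. Substituting each data point gives a linear system:
  a + b = 9
  5a + b = 33
Solving the system yields a = 6, b = 3.
So h(s) = 6s + 3.
Then h(4) = 27.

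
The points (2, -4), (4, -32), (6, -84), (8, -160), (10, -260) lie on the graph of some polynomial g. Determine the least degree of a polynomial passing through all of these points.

Forward differences of the values at t = 2, 4, 6, 8, 10:
  g  : -4  -32  -84  -160  -260
  Δ  : -28  -52  -76  -100
  Δ^2: -24  -24  -24
  Δ^3: 0  0
  Δ^4: 0
The second differences are constant (-24) and nonzero, while all higher differences vanish, so the minimal degree is 2.

2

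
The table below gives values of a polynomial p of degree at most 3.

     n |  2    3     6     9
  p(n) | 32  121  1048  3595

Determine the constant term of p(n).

4

Write p(n) = an^3 + bn^2 + cn + d. Substituting each data point gives a linear system:
  8a + 4b + 2c + d = 32
  27a + 9b + 3c + d = 121
  216a + 36b + 6c + d = 1048
  729a + 81b + 9c + d = 3595
Solving the system yields a = 5, b = 0, c = -6, d = 4.
So p(n) = 5n^3 - 6n + 4.
The constant term is 4.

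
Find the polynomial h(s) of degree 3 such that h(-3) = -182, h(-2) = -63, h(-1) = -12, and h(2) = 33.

h(s) = 5s^3 - 4s^2 + 4s + 1

Using the Lagrange interpolation formula with nodes -3, -2, -1, 2:
  L_0(s) = (s + 2)(s + 1)(s - 2) / -10
  L_1(s) = (s + 3)(s + 1)(s - 2) / 4
  L_2(s) = (s + 3)(s + 2)(s - 2) / -6
  L_3(s) = (s + 3)(s + 2)(s + 1) / 60
Then h(s) = -182·L_0(s) - 63·L_1(s) - 12·L_2(s) + 33·L_3(s).
Expanding and collecting terms gives h(s) = 5s^3 - 4s^2 + 4s + 1.
Check: h(-1) = -12. ✓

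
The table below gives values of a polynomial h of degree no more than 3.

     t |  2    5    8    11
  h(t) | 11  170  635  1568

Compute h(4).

91

Using the Lagrange interpolation formula with nodes 2, 5, 8, 11:
  L_0(t) = (t - 5)(t - 8)(t - 11) / -162
  L_1(t) = (t - 2)(t - 8)(t - 11) / 54
  L_2(t) = (t - 2)(t - 5)(t - 11) / -54
  L_3(t) = (t - 2)(t - 5)(t - 8) / 162
Then h(t) = 11·L_0(t) + 170·L_1(t) + 635·L_2(t) + 1568·L_3(t).
Expanding and collecting terms gives h(t) = t^3 + 2t^2 - 5.
Evaluating at t = 4: h(4) = 91.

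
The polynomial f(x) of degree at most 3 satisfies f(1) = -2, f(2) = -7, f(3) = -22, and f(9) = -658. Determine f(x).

f(x) = -x^3 + x^2 - x - 1

Using the Lagrange interpolation formula with nodes 1, 2, 3, 9:
  L_0(x) = (x - 2)(x - 3)(x - 9) / -16
  L_1(x) = (x - 1)(x - 3)(x - 9) / 7
  L_2(x) = (x - 1)(x - 2)(x - 9) / -12
  L_3(x) = (x - 1)(x - 2)(x - 3) / 336
Then f(x) = -2·L_0(x) - 7·L_1(x) - 22·L_2(x) - 658·L_3(x).
Expanding and collecting terms gives f(x) = -x^3 + x^2 - x - 1.
Check: f(1) = -2. ✓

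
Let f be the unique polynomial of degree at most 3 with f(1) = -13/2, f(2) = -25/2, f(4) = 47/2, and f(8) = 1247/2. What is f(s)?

f(s) = 2s^3 - 6s^2 - 2s - 1/2

Using the Lagrange interpolation formula with nodes 1, 2, 4, 8:
  L_0(s) = (s - 2)(s - 4)(s - 8) / -21
  L_1(s) = (s - 1)(s - 4)(s - 8) / 12
  L_2(s) = (s - 1)(s - 2)(s - 8) / -24
  L_3(s) = (s - 1)(s - 2)(s - 4) / 168
Then f(s) = -13/2·L_0(s) - 25/2·L_1(s) + 47/2·L_2(s) + 1247/2·L_3(s).
Expanding and collecting terms gives f(s) = 2s^3 - 6s^2 - 2s - 1/2.
Check: f(2) = -25/2. ✓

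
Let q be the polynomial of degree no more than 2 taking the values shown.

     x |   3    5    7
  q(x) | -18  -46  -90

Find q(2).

-10

Using the Lagrange interpolation formula with nodes 3, 5, 7:
  L_0(x) = (x - 5)(x - 7) / 8
  L_1(x) = (x - 3)(x - 7) / -4
  L_2(x) = (x - 3)(x - 5) / 8
Then q(x) = -18·L_0(x) - 46·L_1(x) - 90·L_2(x).
Expanding and collecting terms gives q(x) = -2x^2 + 2x - 6.
Evaluating at x = 2: q(2) = -10.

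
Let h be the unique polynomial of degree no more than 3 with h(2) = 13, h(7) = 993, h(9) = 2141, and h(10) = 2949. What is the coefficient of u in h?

Write h(u) = au^3 + bu^2 + cu + d. Substituting each data point gives a linear system:
  8a + 4b + 2c + d = 13
  343a + 49b + 7c + d = 993
  729a + 81b + 9c + d = 2141
  1000a + 100b + 10c + d = 2949
Solving the system yields a = 3, b = 0, c = -5, d = -1.
So h(u) = 3u³ - 5u - 1.
The coefficient of u is -5.

-5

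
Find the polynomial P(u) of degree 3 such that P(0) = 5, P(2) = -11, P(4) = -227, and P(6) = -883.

Write P(u) = au^3 + bu^2 + cu + d. Substituting each data point gives a linear system:
  d = 5
  8a + 4b + 2c + d = -11
  64a + 16b + 4c + d = -227
  216a + 36b + 6c + d = -883
Solving the system yields a = -5, b = 5, c = 2, d = 5.
So P(u) = -5u^3 + 5u^2 + 2u + 5.
Check: P(6) = -883. ✓

P(u) = -5u^3 + 5u^2 + 2u + 5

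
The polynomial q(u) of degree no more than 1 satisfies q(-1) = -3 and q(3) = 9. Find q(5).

Write q(u) = au + b. Substituting each data point gives a linear system:
  -a + b = -3
  3a + b = 9
Solving the system yields a = 3, b = 0.
So q(u) = 3u.
Then q(5) = 15.

15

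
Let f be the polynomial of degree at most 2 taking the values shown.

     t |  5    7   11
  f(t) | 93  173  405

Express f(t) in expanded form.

Using the Lagrange interpolation formula with nodes 5, 7, 11:
  L_0(t) = (t - 7)(t - 11) / 12
  L_1(t) = (t - 5)(t - 11) / -8
  L_2(t) = (t - 5)(t - 7) / 24
Then f(t) = 93·L_0(t) + 173·L_1(t) + 405·L_2(t).
Expanding and collecting terms gives f(t) = 3t^2 + 4t - 2.
Check: f(7) = 173. ✓

f(t) = 3t^2 + 4t - 2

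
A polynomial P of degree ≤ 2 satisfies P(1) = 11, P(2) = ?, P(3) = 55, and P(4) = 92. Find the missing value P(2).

28

On equispaced nodes a degree-2 polynomial has vanishing third forward difference, so
  - P(1) + 3·P(2) - 3·P(3) + P(4) = 0.
Substituting the known values and solving for P(2):
  3·P(2) = 84
  P(2) = 28.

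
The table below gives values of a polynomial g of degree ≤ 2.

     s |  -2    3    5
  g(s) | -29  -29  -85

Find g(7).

-173

Using the Lagrange interpolation formula with nodes -2, 3, 5:
  L_0(s) = (s - 3)(s - 5) / 35
  L_1(s) = (s + 2)(s - 5) / -10
  L_2(s) = (s + 2)(s - 3) / 14
Then g(s) = -29·L_0(s) - 29·L_1(s) - 85·L_2(s).
Expanding and collecting terms gives g(s) = -4s^2 + 4s - 5.
Evaluating at s = 7: g(7) = -173.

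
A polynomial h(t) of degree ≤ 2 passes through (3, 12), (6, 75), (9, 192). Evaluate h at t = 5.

48

Using the Lagrange interpolation formula with nodes 3, 6, 9:
  L_0(t) = (t - 6)(t - 9) / 18
  L_1(t) = (t - 3)(t - 9) / -9
  L_2(t) = (t - 3)(t - 6) / 18
Then h(t) = 12·L_0(t) + 75·L_1(t) + 192·L_2(t).
Expanding and collecting terms gives h(t) = 3t² - 6t + 3.
Evaluating at t = 5: h(5) = 48.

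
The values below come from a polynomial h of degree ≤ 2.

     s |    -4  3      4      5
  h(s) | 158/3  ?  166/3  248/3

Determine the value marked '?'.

34

The 3 known points determine the degree-2 polynomial uniquely.
Write h(s) = as^2 + bs + c. Substituting each data point gives a linear system:
  16a - 4b + c = 158/3
  16a + 4b + c = 166/3
  25a + 5b + c = 248/3
Solving the system yields a = 3, b = 1/3, c = 6.
So h(s) = 3s^2 + (1/3)s + 6.
Then h(3) = 34.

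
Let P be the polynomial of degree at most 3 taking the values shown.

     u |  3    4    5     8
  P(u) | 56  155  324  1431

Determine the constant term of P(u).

-1

Write P(u) = au^3 + bu^2 + cu + d. Substituting each data point gives a linear system:
  27a + 9b + 3c + d = 56
  64a + 16b + 4c + d = 155
  125a + 25b + 5c + d = 324
  512a + 64b + 8c + d = 1431
Solving the system yields a = 3, b = -1, c = -5, d = -1.
So P(u) = 3u³ - u² - 5u - 1.
The constant term is -1.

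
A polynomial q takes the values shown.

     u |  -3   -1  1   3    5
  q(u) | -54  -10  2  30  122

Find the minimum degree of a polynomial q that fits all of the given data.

3

Forward differences of the values at u = -3, -1, 1, 3, 5:
  q  : -54  -10  2  30  122
  Δ  : 44  12  28  92
  Δ^2: -32  16  64
  Δ^3: 48  48
  Δ^4: 0
The third differences are constant (48) and nonzero, while all higher differences vanish, so the minimal degree is 3.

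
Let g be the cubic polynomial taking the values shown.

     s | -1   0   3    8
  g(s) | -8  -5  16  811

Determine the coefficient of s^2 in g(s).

Write g(s) = as^3 + bs^2 + cs + d. Substituting each data point gives a linear system:
  -a + b - c + d = -8
  d = -5
  27a + 9b + 3c + d = 16
  512a + 64b + 8c + d = 811
Solving the system yields a = 2, b = -3, c = -2, d = -5.
So g(s) = 2s³ - 3s² - 2s - 5.
The coefficient of s^2 is -3.

-3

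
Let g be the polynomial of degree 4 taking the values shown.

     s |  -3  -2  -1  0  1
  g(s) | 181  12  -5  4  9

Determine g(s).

g(s) = 4s^4 + 3s^3 - 6s^2 + 4s + 4

Write g(s) = as^4 + bs^3 + cs^2 + ds + e. Substituting each data point gives a linear system:
  81a - 27b + 9c - 3d + e = 181
  16a - 8b + 4c - 2d + e = 12
  a - b + c - d + e = -5
  e = 4
  a + b + c + d + e = 9
Solving the system yields a = 4, b = 3, c = -6, d = 4, e = 4.
So g(s) = 4s^4 + 3s^3 - 6s^2 + 4s + 4.
Check: g(-3) = 181. ✓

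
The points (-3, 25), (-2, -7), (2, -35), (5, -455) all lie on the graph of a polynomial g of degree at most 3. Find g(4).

-241

Using the Lagrange interpolation formula with nodes -3, -2, 2, 5:
  L_0(s) = (s + 2)(s - 2)(s - 5) / -40
  L_1(s) = (s + 3)(s - 2)(s - 5) / 28
  L_2(s) = (s + 3)(s + 2)(s - 5) / -60
  L_3(s) = (s + 3)(s + 2)(s - 2) / 168
Then g(s) = 25·L_0(s) - 7·L_1(s) - 35·L_2(s) - 455·L_3(s).
Expanding and collecting terms gives g(s) = -3s^3 - 4s^2 + 5s - 5.
Evaluating at s = 4: g(4) = -241.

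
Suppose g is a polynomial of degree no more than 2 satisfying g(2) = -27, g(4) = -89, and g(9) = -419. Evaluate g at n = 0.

Using the Lagrange interpolation formula with nodes 2, 4, 9:
  L_0(n) = (n - 4)(n - 9) / 14
  L_1(n) = (n - 2)(n - 9) / -10
  L_2(n) = (n - 2)(n - 4) / 35
Then g(n) = -27·L_0(n) - 89·L_1(n) - 419·L_2(n).
Expanding and collecting terms gives g(n) = -5n^2 - n - 5.
Evaluating at n = 0: g(0) = -5.

-5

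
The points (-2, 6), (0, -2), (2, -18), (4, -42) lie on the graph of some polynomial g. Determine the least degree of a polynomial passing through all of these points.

Forward differences of the values at s = -2, 0, 2, 4:
  g  : 6  -2  -18  -42
  Δ  : -8  -16  -24
  Δ^2: -8  -8
  Δ^3: 0
The second differences are constant (-8) and nonzero, while all higher differences vanish, so the minimal degree is 2.

2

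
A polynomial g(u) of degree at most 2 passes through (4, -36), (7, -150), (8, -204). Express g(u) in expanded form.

g(u) = -4u^2 + 6u + 4

Write g(u) = au^2 + bu + c. Substituting each data point gives a linear system:
  16a + 4b + c = -36
  49a + 7b + c = -150
  64a + 8b + c = -204
Solving the system yields a = -4, b = 6, c = 4.
So g(u) = -4u^2 + 6u + 4.
Check: g(4) = -36. ✓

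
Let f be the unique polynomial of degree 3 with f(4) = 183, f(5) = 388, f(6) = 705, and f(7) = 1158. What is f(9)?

Write f(x) = ax^3 + bx^2 + cx + d. Substituting each data point gives a linear system:
  64a + 16b + 4c + d = 183
  125a + 25b + 5c + d = 388
  216a + 36b + 6c + d = 705
  343a + 49b + 7c + d = 1158
Solving the system yields a = 4, b = -4, c = -3, d = 3.
So f(x) = 4x³ - 4x² - 3x + 3.
Then f(9) = 2568.

2568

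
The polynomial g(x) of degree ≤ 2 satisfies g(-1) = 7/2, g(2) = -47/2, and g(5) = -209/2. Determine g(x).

Write g(x) = ax^2 + bx + c. Substituting each data point gives a linear system:
  a - b + c = 7/2
  4a + 2b + c = -47/2
  25a + 5b + c = -209/2
Solving the system yields a = -3, b = -6, c = 1/2.
So g(x) = -3x² - 6x + 1/2.
Check: g(-1) = 7/2. ✓

g(x) = -3x^2 - 6x + 1/2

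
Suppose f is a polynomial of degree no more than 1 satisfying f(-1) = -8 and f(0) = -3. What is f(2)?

7

Using the Lagrange interpolation formula with nodes -1, 0:
  L_0(x) = x / -1
  L_1(x) = (x + 1) / 1
Then f(x) = -8·L_0(x) - 3·L_1(x).
Expanding and collecting terms gives f(x) = 5x - 3.
Evaluating at x = 2: f(2) = 7.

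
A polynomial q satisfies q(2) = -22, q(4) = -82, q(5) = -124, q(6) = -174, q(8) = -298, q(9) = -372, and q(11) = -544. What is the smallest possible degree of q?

Divided differences on the nodes 2, 4, 5, 6, 8, 9, 11:
  order 0: -22  -82  -124  -174  -298  -372  -544
  order 1: -30  -42  -50  -62  -74  -86
  order 2: -4  -4  -4  -4  -4
  order 3: 0  0  0  0
  order 4: 0  0  0
  order 5: 0  0
  order 6: 0
The order-2 divided differences are all -4 (nonzero) and every higher order vanishes, so the data lies on a polynomial of degree exactly 2.

2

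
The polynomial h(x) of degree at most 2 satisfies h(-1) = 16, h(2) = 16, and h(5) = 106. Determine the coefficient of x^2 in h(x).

5

Write h(x) = ax^2 + bx + c. Substituting each data point gives a linear system:
  a - b + c = 16
  4a + 2b + c = 16
  25a + 5b + c = 106
Solving the system yields a = 5, b = -5, c = 6.
So h(x) = 5x² - 5x + 6.
The leading coefficient is 5.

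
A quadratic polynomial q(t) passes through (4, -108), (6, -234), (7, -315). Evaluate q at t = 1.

-9

Using the Lagrange interpolation formula with nodes 4, 6, 7:
  L_0(t) = (t - 6)(t - 7) / 6
  L_1(t) = (t - 4)(t - 7) / -2
  L_2(t) = (t - 4)(t - 6) / 3
Then q(t) = -108·L_0(t) - 234·L_1(t) - 315·L_2(t).
Expanding and collecting terms gives q(t) = -6t^2 - 3t.
Evaluating at t = 1: q(1) = -9.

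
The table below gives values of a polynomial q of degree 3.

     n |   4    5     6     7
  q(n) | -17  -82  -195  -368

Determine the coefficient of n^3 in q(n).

-2

Write q(n) = an^3 + bn^2 + cn + d. Substituting each data point gives a linear system:
  64a + 16b + 4c + d = -17
  125a + 25b + 5c + d = -82
  216a + 36b + 6c + d = -195
  343a + 49b + 7c + d = -368
Solving the system yields a = -2, b = 6, c = 3, d = 3.
So q(n) = -2n^3 + 6n^2 + 3n + 3.
The leading coefficient is -2.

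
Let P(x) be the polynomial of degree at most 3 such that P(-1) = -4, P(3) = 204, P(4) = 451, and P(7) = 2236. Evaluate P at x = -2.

Using the Lagrange interpolation formula with nodes -1, 3, 4, 7:
  L_0(x) = (x - 3)(x - 4)(x - 7) / -160
  L_1(x) = (x + 1)(x - 4)(x - 7) / 16
  L_2(x) = (x + 1)(x - 3)(x - 7) / -15
  L_3(x) = (x + 1)(x - 3)(x - 4) / 96
Then P(x) = -4·L_0(x) + 204·L_1(x) + 451·L_2(x) + 2236·L_3(x).
Expanding and collecting terms gives P(x) = 6x^3 + 3x^2 + 4x + 3.
Evaluating at x = -2: P(-2) = -41.

-41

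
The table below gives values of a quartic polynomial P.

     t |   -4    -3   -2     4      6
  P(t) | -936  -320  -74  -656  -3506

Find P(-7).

-8004

Write P(t) = at^4 + bt^3 + ct^2 + dt + e. Substituting each data point gives a linear system:
  256a - 64b + 16c - 4d + e = -936
  81a - 27b + 9c - 3d + e = -320
  16a - 8b + 4c - 2d + e = -74
  256a + 64b + 16c + 4d + e = -656
  1296a + 216b + 36c + 6d + e = -3506
Solving the system yields a = -3, b = 2, c = -2, d = 3, e = 4.
So P(t) = -3t^4 + 2t^3 - 2t^2 + 3t + 4.
Then P(-7) = -8004.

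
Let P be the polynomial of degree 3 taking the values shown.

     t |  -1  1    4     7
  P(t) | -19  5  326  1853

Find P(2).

Write P(t) = at^3 + bt^2 + ct + d. Substituting each data point gives a linear system:
  -a + b - c + d = -19
  a + b + c + d = 5
  64a + 16b + 4c + d = 326
  343a + 49b + 7c + d = 1853
Solving the system yields a = 6, b = -5, c = 6, d = -2.
So P(t) = 6t^3 - 5t^2 + 6t - 2.
Then P(2) = 38.

38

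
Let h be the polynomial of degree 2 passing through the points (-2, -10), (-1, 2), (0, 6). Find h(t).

h(t) = -4t^2 + 6

Using the Lagrange interpolation formula with nodes -2, -1, 0:
  L_0(t) = (t + 1)t / 2
  L_1(t) = (t + 2)t / -1
  L_2(t) = (t + 2)(t + 1) / 2
Then h(t) = -10·L_0(t) + 2·L_1(t) + 6·L_2(t).
Expanding and collecting terms gives h(t) = -4t² + 6.
Check: h(-1) = 2. ✓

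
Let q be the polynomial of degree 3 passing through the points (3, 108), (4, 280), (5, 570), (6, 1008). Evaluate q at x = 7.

1624

Write q(x) = ax^3 + bx^2 + cx + d. Substituting each data point gives a linear system:
  27a + 9b + 3c + d = 108
  64a + 16b + 4c + d = 280
  125a + 25b + 5c + d = 570
  216a + 36b + 6c + d = 1008
Solving the system yields a = 5, b = -1, c = -6, d = 0.
So q(x) = 5x³ - x² - 6x.
Then q(7) = 1624.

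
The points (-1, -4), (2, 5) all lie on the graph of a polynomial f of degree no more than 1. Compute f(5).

14

Write f(x) = ax + b. Substituting each data point gives a linear system:
  -a + b = -4
  2a + b = 5
Solving the system yields a = 3, b = -1.
So f(x) = 3x - 1.
Then f(5) = 14.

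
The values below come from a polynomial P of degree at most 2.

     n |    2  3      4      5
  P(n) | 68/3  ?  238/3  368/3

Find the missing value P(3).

46

On equispaced nodes a degree-2 polynomial has vanishing third forward difference, so
  - P(2) + 3·P(3) - 3·P(4) + P(5) = 0.
Substituting the known values and solving for P(3):
  3·P(3) = 138
  P(3) = 46.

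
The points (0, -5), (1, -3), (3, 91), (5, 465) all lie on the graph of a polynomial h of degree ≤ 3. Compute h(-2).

-39

Using the Lagrange interpolation formula with nodes 0, 1, 3, 5:
  L_0(n) = (n - 1)(n - 3)(n - 5) / -15
  L_1(n) = n(n - 3)(n - 5) / 8
  L_2(n) = n(n - 1)(n - 5) / -12
  L_3(n) = n(n - 1)(n - 3) / 40
Then h(n) = -5·L_0(n) - 3·L_1(n) + 91·L_2(n) + 465·L_3(n).
Expanding and collecting terms gives h(n) = 4n^3 - n^2 - n - 5.
Evaluating at n = -2: h(-2) = -39.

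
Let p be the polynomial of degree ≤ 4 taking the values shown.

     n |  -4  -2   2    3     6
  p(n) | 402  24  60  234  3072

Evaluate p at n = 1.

12

Write p(n) = an^4 + bn^3 + cn^2 + dn + e. Substituting each data point gives a linear system:
  256a - 64b + 16c - 4d + e = 402
  16a - 8b + 4c - 2d + e = 24
  16a + 8b + 4c + 2d + e = 60
  81a + 27b + 9c + 3d + e = 234
  1296a + 216b + 36c + 6d + e = 3072
Solving the system yields a = 2, b = 2, c = 1, d = 1, e = 6.
So p(n) = 2n^4 + 2n^3 + n^2 + n + 6.
Then p(1) = 12.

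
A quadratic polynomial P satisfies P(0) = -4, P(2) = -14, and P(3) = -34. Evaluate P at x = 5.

Write P(x) = ax^2 + bx + c. Substituting each data point gives a linear system:
  c = -4
  4a + 2b + c = -14
  9a + 3b + c = -34
Solving the system yields a = -5, b = 5, c = -4.
So P(x) = -5x² + 5x - 4.
Then P(5) = -104.

-104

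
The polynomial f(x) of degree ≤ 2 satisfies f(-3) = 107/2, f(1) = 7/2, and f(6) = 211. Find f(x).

Using the Lagrange interpolation formula with nodes -3, 1, 6:
  L_0(x) = (x - 1)(x - 6) / 36
  L_1(x) = (x + 3)(x - 6) / -20
  L_2(x) = (x + 3)(x - 1) / 45
Then f(x) = 107/2·L_0(x) + 7/2·L_1(x) + 211·L_2(x).
Expanding and collecting terms gives f(x) = 6x^2 - (1/2)x - 2.
Check: f(1) = 7/2. ✓

f(x) = 6x^2 - (1/2)x - 2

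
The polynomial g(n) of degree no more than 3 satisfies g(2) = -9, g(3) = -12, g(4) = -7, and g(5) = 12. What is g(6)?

51

Using the Lagrange interpolation formula with nodes 2, 3, 4, 5:
  L_0(n) = (n - 3)(n - 4)(n - 5) / -6
  L_1(n) = (n - 2)(n - 4)(n - 5) / 2
  L_2(n) = (n - 2)(n - 3)(n - 5) / -2
  L_3(n) = (n - 2)(n - 3)(n - 4) / 6
Then g(n) = -9·L_0(n) - 12·L_1(n) - 7·L_2(n) + 12·L_3(n).
Expanding and collecting terms gives g(n) = n^3 - 5n^2 + 3n - 3.
Evaluating at n = 6: g(6) = 51.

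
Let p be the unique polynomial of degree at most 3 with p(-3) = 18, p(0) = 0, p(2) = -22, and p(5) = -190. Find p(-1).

Write p(t) = at^3 + bt^2 + ct + d. Substituting each data point gives a linear system:
  -27a + 9b - 3c + d = 18
  d = 0
  8a + 4b + 2c + d = -22
  125a + 25b + 5c + d = -190
Solving the system yields a = -1, b = -2, c = -3, d = 0.
So p(t) = -t^3 - 2t^2 - 3t.
Then p(-1) = 2.

2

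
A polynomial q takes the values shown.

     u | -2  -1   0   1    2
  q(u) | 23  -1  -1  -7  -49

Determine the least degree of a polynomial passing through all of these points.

3

Forward differences of the values at u = -2, -1, 0, 1, 2:
  q  : 23  -1  -1  -7  -49
  Δ  : -24  0  -6  -42
  Δ^2: 24  -6  -36
  Δ^3: -30  -30
  Δ^4: 0
The third differences are constant (-30) and nonzero, while all higher differences vanish, so the minimal degree is 3.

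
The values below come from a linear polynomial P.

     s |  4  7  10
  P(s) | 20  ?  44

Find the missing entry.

32

The 2 known points determine the degree-1 polynomial uniquely.
Write P(s) = as + b. Substituting each data point gives a linear system:
  4a + b = 20
  10a + b = 44
Solving the system yields a = 4, b = 4.
So P(s) = 4s + 4.
Then P(7) = 32.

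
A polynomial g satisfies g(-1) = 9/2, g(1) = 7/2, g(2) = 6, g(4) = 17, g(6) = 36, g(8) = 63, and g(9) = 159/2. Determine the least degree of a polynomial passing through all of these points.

Divided differences on the nodes -1, 1, 2, 4, 6, 8, 9:
  order 0: 9/2  7/2  6  17  36  63  159/2
  order 1: -1/2  5/2  11/2  19/2  27/2  33/2
  order 2: 1  1  1  1  1
  order 3: 0  0  0  0
  order 4: 0  0  0
  order 5: 0  0
  order 6: 0
The order-2 divided differences are all 1 (nonzero) and every higher order vanishes, so the data lies on a polynomial of degree exactly 2.

2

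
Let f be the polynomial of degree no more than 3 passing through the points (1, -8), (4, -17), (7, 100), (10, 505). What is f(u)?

Using the Lagrange interpolation formula with nodes 1, 4, 7, 10:
  L_0(u) = (u - 4)(u - 7)(u - 10) / -162
  L_1(u) = (u - 1)(u - 7)(u - 10) / 54
  L_2(u) = (u - 1)(u - 4)(u - 10) / -54
  L_3(u) = (u - 1)(u - 4)(u - 7) / 162
Then f(u) = -8·L_0(u) - 17·L_1(u) + 100·L_2(u) + 505·L_3(u).
Expanding and collecting terms gives f(u) = u^3 - 5u^2 + u - 5.
Check: f(7) = 100. ✓

f(u) = u^3 - 5u^2 + u - 5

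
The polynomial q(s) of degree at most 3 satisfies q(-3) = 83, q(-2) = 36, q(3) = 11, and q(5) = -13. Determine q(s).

q(s) = -s^3 + 5s^2 - 3s + 2

Using the Lagrange interpolation formula with nodes -3, -2, 3, 5:
  L_0(s) = (s + 2)(s - 3)(s - 5) / -48
  L_1(s) = (s + 3)(s - 3)(s - 5) / 35
  L_2(s) = (s + 3)(s + 2)(s - 5) / -60
  L_3(s) = (s + 3)(s + 2)(s - 3) / 112
Then q(s) = 83·L_0(s) + 36·L_1(s) + 11·L_2(s) - 13·L_3(s).
Expanding and collecting terms gives q(s) = -s^3 + 5s^2 - 3s + 2.
Check: q(-2) = 36. ✓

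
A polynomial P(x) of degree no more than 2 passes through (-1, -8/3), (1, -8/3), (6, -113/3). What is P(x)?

P(x) = -x^2 - 5/3

Using the Lagrange interpolation formula with nodes -1, 1, 6:
  L_0(x) = (x - 1)(x - 6) / 14
  L_1(x) = (x + 1)(x - 6) / -10
  L_2(x) = (x + 1)(x - 1) / 35
Then P(x) = -8/3·L_0(x) - 8/3·L_1(x) - 113/3·L_2(x).
Expanding and collecting terms gives P(x) = -x^2 - 5/3.
Check: P(1) = -8/3. ✓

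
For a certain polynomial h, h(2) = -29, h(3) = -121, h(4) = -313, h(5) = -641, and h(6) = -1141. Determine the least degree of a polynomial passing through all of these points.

Forward differences of the values at n = 2, 3, 4, 5, 6:
  h  : -29  -121  -313  -641  -1141
  Δ  : -92  -192  -328  -500
  Δ^2: -100  -136  -172
  Δ^3: -36  -36
  Δ^4: 0
The third differences are constant (-36) and nonzero, while all higher differences vanish, so the minimal degree is 3.

3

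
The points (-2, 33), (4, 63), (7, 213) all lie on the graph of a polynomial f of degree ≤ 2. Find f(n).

f(n) = 5n^2 - 5n + 3

Using the Lagrange interpolation formula with nodes -2, 4, 7:
  L_0(n) = (n - 4)(n - 7) / 54
  L_1(n) = (n + 2)(n - 7) / -18
  L_2(n) = (n + 2)(n - 4) / 27
Then f(n) = 33·L_0(n) + 63·L_1(n) + 213·L_2(n).
Expanding and collecting terms gives f(n) = 5n^2 - 5n + 3.
Check: f(7) = 213. ✓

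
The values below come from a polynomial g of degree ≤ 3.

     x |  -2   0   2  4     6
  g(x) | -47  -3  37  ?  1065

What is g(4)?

313

On equispaced nodes a degree-3 polynomial has vanishing fourth forward difference, so
  g(-2) - 4·g(0) + 6·g(2) - 4·g(4) + g(6) = 0.
Substituting the known values and solving for g(4):
  -4·g(4) = -1252
  g(4) = 313.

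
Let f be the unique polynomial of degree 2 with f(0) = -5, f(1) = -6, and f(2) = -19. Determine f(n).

Write f(n) = an^2 + bn + c. Substituting each data point gives a linear system:
  c = -5
  a + b + c = -6
  4a + 2b + c = -19
Solving the system yields a = -6, b = 5, c = -5.
So f(n) = -6n^2 + 5n - 5.
Check: f(0) = -5. ✓

f(n) = -6n^2 + 5n - 5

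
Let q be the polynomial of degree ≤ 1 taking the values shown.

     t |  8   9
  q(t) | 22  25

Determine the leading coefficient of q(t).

3

Write q(t) = at + b. Substituting each data point gives a linear system:
  8a + b = 22
  9a + b = 25
Solving the system yields a = 3, b = -2.
So q(t) = 3t - 2.
The leading coefficient is 3.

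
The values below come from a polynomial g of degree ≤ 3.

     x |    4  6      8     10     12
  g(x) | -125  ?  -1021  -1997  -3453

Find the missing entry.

The 4 known points determine the degree-3 polynomial uniquely.
Write g(x) = ax^3 + bx^2 + cx + d. Substituting each data point gives a linear system:
  64a + 16b + 4c + d = -125
  512a + 64b + 8c + d = -1021
  1000a + 100b + 10c + d = -1997
  1728a + 144b + 12c + d = -3453
Solving the system yields a = -2, b = 0, c = 0, d = 3.
So g(x) = -2x^3 + 3.
Then g(6) = -429.

-429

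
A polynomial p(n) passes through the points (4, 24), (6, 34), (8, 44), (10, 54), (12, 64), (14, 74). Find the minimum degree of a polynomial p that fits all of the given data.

1

Forward differences of the values at n = 4, 6, 8, 10, 12, 14:
  p  : 24  34  44  54  64  74
  Δ  : 10  10  10  10  10
  Δ^2: 0  0  0  0
  Δ^3: 0  0  0
  Δ^4: 0  0
  Δ^5: 0
The first differences are constant (10) and nonzero, while all higher differences vanish, so the minimal degree is 1.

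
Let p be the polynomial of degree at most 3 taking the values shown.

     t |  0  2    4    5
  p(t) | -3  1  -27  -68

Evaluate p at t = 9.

Using the Lagrange interpolation formula with nodes 0, 2, 4, 5:
  L_0(t) = (t - 2)(t - 4)(t - 5) / -40
  L_1(t) = t(t - 4)(t - 5) / 12
  L_2(t) = t(t - 2)(t - 5) / -8
  L_3(t) = t(t - 2)(t - 4) / 15
Then p(t) = -3·L_0(t) + 1·L_1(t) - 27·L_2(t) - 68·L_3(t).
Expanding and collecting terms gives p(t) = -t^3 + 2t^2 + 2t - 3.
Evaluating at t = 9: p(9) = -552.

-552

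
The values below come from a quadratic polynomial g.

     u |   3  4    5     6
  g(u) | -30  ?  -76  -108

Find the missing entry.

-50

On equispaced nodes a degree-2 polynomial has vanishing third forward difference, so
  - g(3) + 3·g(4) - 3·g(5) + g(6) = 0.
Substituting the known values and solving for g(4):
  3·g(4) = -150
  g(4) = -50.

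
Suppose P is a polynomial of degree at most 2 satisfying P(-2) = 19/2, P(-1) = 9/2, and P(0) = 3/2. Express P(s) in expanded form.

Write P(s) = as^2 + bs + c. Substituting each data point gives a linear system:
  4a - 2b + c = 19/2
  a - b + c = 9/2
  c = 3/2
Solving the system yields a = 1, b = -2, c = 3/2.
So P(s) = s² - 2s + 3/2.
Check: P(-1) = 9/2. ✓

P(s) = s^2 - 2s + 3/2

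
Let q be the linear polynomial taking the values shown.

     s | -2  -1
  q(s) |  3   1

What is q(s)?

q(s) = -2s - 1

Write q(s) = as + b. Substituting each data point gives a linear system:
  -2a + b = 3
  -a + b = 1
Solving the system yields a = -2, b = -1.
So q(s) = -2s - 1.
Check: q(-2) = 3. ✓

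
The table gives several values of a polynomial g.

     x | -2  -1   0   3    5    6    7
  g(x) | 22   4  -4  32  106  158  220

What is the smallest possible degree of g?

2

Divided differences on the nodes -2, -1, 0, 3, 5, 6, 7:
  order 0: 22  4  -4  32  106  158  220
  order 1: -18  -8  12  37  52  62
  order 2: 5  5  5  5  5
  order 3: 0  0  0  0
  order 4: 0  0  0
  order 5: 0  0
  order 6: 0
The order-2 divided differences are all 5 (nonzero) and every higher order vanishes, so the data lies on a polynomial of degree exactly 2.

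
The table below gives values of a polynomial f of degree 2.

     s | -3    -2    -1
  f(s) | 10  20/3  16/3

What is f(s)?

Using the Lagrange interpolation formula with nodes -3, -2, -1:
  L_0(s) = (s + 2)(s + 1) / 2
  L_1(s) = (s + 3)(s + 1) / -1
  L_2(s) = (s + 3)(s + 2) / 2
Then f(s) = 10·L_0(s) + 20/3·L_1(s) + 16/3·L_2(s).
Expanding and collecting terms gives f(s) = s^2 + (5/3)s + 6.
Check: f(-3) = 10. ✓

f(s) = s^2 + (5/3)s + 6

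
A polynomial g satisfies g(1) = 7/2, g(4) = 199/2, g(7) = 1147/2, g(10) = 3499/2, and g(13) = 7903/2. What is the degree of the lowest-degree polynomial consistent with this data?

Forward differences of the values at x = 1, 4, 7, 10, 13:
  g  : 7/2  199/2  1147/2  3499/2  7903/2
  Δ  : 96  474  1176  2202
  Δ^2: 378  702  1026
  Δ^3: 324  324
  Δ^4: 0
The third differences are constant (324) and nonzero, while all higher differences vanish, so the minimal degree is 3.

3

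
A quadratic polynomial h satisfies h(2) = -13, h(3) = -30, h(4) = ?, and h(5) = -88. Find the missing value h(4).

-55

The 3 known points determine the degree-2 polynomial uniquely.
Write h(s) = as^2 + bs + c. Substituting each data point gives a linear system:
  4a + 2b + c = -13
  9a + 3b + c = -30
  25a + 5b + c = -88
Solving the system yields a = -4, b = 3, c = -3.
So h(s) = -4s^2 + 3s - 3.
Then h(4) = -55.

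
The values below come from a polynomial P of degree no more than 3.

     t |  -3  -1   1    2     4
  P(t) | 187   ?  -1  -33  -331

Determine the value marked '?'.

The 4 known points determine the degree-3 polynomial uniquely.
Write P(t) = at^3 + bt^2 + ct + d. Substituting each data point gives a linear system:
  -27a + 9b - 3c + d = 187
  a + b + c + d = -1
  8a + 4b + 2c + d = -33
  64a + 16b + 4c + d = -331
Solving the system yields a = -6, b = 3, c = 1, d = 1.
So P(t) = -6t³ + 3t² + t + 1.
Then P(-1) = 9.

9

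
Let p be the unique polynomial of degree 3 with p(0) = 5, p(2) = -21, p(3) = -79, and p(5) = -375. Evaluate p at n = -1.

9

Using the Lagrange interpolation formula with nodes 0, 2, 3, 5:
  L_0(n) = (n - 2)(n - 3)(n - 5) / -30
  L_1(n) = n(n - 3)(n - 5) / 6
  L_2(n) = n(n - 2)(n - 5) / -6
  L_3(n) = n(n - 2)(n - 3) / 30
Then p(n) = 5·L_0(n) - 21·L_1(n) - 79·L_2(n) - 375·L_3(n).
Expanding and collecting terms gives p(n) = -3n^3 - n + 5.
Evaluating at n = -1: p(-1) = 9.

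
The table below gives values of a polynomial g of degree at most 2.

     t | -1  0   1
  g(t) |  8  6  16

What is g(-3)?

Using the Lagrange interpolation formula with nodes -1, 0, 1:
  L_0(t) = t(t - 1) / 2
  L_1(t) = (t + 1)(t - 1) / -1
  L_2(t) = (t + 1)t / 2
Then g(t) = 8·L_0(t) + 6·L_1(t) + 16·L_2(t).
Expanding and collecting terms gives g(t) = 6t^2 + 4t + 6.
Evaluating at t = -3: g(-3) = 48.

48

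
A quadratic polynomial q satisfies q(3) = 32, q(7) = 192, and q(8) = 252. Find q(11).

Using the Lagrange interpolation formula with nodes 3, 7, 8:
  L_0(x) = (x - 7)(x - 8) / 20
  L_1(x) = (x - 3)(x - 8) / -4
  L_2(x) = (x - 3)(x - 7) / 5
Then q(x) = 32·L_0(x) + 192·L_1(x) + 252·L_2(x).
Expanding and collecting terms gives q(x) = 4x^2 - 4.
Evaluating at x = 11: q(11) = 480.

480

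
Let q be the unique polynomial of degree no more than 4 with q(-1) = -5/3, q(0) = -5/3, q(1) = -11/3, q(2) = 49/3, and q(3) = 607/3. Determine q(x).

Write q(x) = ax^4 + bx^3 + cx^2 + dx + e. Substituting each data point gives a linear system:
  a - b + c - d + e = -5/3
  e = -5/3
  a + b + c + d + e = -11/3
  16a + 8b + 4c + 2d + e = 49/3
  81a + 27b + 9c + 3d + e = 607/3
Solving the system yields a = 5, b = -6, c = -6, d = 5, e = -5/3.
So q(x) = 5x⁴ - 6x³ - 6x² + 5x - 5/3.
Check: q(-1) = -5/3. ✓

q(x) = 5x^4 - 6x^3 - 6x^2 + 5x - 5/3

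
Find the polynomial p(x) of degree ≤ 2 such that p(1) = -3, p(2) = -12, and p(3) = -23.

p(x) = -x^2 - 6x + 4

Write p(x) = ax^2 + bx + c. Substituting each data point gives a linear system:
  a + b + c = -3
  4a + 2b + c = -12
  9a + 3b + c = -23
Solving the system yields a = -1, b = -6, c = 4.
So p(x) = -x^2 - 6x + 4.
Check: p(2) = -12. ✓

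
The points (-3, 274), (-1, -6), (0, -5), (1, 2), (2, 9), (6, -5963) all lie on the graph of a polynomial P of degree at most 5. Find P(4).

-601

Write P(s) = as^5 + bs^4 + cs^3 + ds^2 + es + k. Substituting each data point gives a linear system:
  -243a + 81b - 27c + 9d - 3e + k = 274
  -a + b - c + d - e + k = -6
  k = -5
  a + b + c + d + e + k = 2
  32a + 16b + 8c + 4d + 2e + k = 9
  7776a + 1296b + 216c + 36d + 6e + k = -5963
Solving the system yields a = -1, b = 1, c = 2, d = 2, e = 3, k = -5.
So P(s) = -s^5 + s^4 + 2s^3 + 2s^2 + 3s - 5.
Then P(4) = -601.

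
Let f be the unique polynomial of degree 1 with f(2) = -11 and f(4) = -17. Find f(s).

f(s) = -3s - 5

Using the Lagrange interpolation formula with nodes 2, 4:
  L_0(s) = (s - 4) / -2
  L_1(s) = (s - 2) / 2
Then f(s) = -11·L_0(s) - 17·L_1(s).
Expanding and collecting terms gives f(s) = -3s - 5.
Check: f(2) = -11. ✓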